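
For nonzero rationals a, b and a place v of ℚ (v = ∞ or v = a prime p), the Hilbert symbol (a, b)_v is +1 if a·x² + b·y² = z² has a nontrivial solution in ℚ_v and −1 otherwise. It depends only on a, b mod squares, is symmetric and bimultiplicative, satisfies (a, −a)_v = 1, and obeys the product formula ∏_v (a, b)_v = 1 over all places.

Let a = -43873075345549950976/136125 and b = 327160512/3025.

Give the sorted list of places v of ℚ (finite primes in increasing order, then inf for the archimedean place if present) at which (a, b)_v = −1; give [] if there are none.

(a, b) ≡ (-23345, 567987) mod (ℚ^×)²; places V = {2, 3, 5, 7, 11, 17, 23, 29, 37, 43, ∞}.
(a,b)_37: α=2, u≡35; β=1, v≡34 (mod 37); (35|37)=-1, (34|37)=+1; sign (−1)^0·-1^1·+1^2 = -1.
(a,b)_23: α=1, u≡10; β=0, v≡4 (mod 23); (10|23)=-1, (4|23)=+1; sign (−1)^0·-1^0·+1^1 = +1.
(a,b)_17: α=2, u≡16; β=1, v≡12 (mod 17); (16|17)=+1, (12|17)=-1; sign (−1)^0·+1^1·-1^2 = +1.
(a,b)_7: α=3, u≡4; β=1, v≡1 (mod 7); (4|7)=+1, (1|7)=+1; sign (−1)^1·+1^1·+1^3 = -1.
(a,b)_11: α=-2, u≡10; β=-2, v≡10 (mod 11); (10|11)=-1, (10|11)=-1; sign (−1)^0·-1^-2·-1^-2 = +1.
(a,b)_2: α=18, β=6; u≡7, v≡3 (mod 8); ε(u)ε(v)=1·1, αω(v)=18·1, βω(u)=6·0; sum ≡ 1  ⇒  -1.
(a,b)_43: α=2, u≡31; β=1, v≡32 (mod 43); (31|43)=+1, (32|43)=-1; sign (−1)^0·+1^1·-1^2 = +1.
(a,b)_∞: sgn(-23345)=−, sgn(567987)=+, so +1.
(a,b)_3: α=-2, u≡1; β=3, v≡2 (mod 3); (1|3)=+1, (2|3)=-1; sign (−1)^0·+1^3·-1^-2 = +1.
(a,b)_5: α=-3, u≡1; β=-2, v≡2 (mod 5); (1|5)=+1, (2|5)=-1; sign (−1)^0·+1^-2·-1^-3 = -1.
(a,b)_29: α=1, u≡24; β=0, v≡16 (mod 29); (24|29)=+1, (16|29)=+1; sign (−1)^0·+1^0·+1^1 = +1.
|Ram(-23345, 567987)| = 4, even; anisotropic at {2, 5, 7, 37}.

[2, 5, 7, 37]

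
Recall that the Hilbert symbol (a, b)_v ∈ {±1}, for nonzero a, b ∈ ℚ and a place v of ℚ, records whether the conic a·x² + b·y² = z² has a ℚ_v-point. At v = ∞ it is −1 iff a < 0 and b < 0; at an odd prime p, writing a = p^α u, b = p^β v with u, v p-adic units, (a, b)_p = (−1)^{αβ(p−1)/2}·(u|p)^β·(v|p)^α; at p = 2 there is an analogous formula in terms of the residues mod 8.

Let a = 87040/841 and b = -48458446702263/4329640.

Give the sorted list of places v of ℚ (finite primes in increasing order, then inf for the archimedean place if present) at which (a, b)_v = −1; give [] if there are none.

Mod squares: a ≡ 85, b ≡ -6630. Check v ∈ {∞, 2, 3, 5, 7, 13, 17, 19, 29, 31, 47}.
v=2: v_2(a)=10, v_2(b)=-3; units ≡ 5, 5 (mod 8); ε·ε+αω+βω = 0·0+10·1+-3·1 ≡ 1  ⇒  (a,b)_2 = -1.
v=5: a=5^1·(≡3), b=5^-1·(≡4) mod 5; (3|5)=-1, (4|5)=+1; (−1)^{1·-1·2}·(-1)^-1·(+1)^1 = -1.
v=47: a=47^0·(≡29), b=47^-2·(≡41) mod 47; (29|47)=-1, (41|47)=-1; (−1)^{0·-2·23}·(-1)^-2·(-1)^0 = +1.
v=29: a=29^-2·(≡11), b=29^0·(≡10) mod 29; (11|29)=-1, (10|29)=-1; (−1)^{-2·0·14}·(-1)^0·(-1)^-2 = +1.
v=17: a=17^1·(≡11), b=17^3·(≡13) mod 17; (11|17)=-1, (13|17)=+1; (−1)^{1·3·8}·(-1)^3·(+1)^1 = -1.
v=7: a=7^0·(≡2), b=7^-2·(≡3) mod 7; (2|7)=+1, (3|7)=-1; (−1)^{0·-2·3}·(+1)^-2·(-1)^0 = +1.
v=∞: 85 > 0 and -6630 < 0  ⇒  (a,b)_∞ = +1.
v=13: a=13^0·(≡2), b=13^1·(≡3) mod 13; (2|13)=-1, (3|13)=+1; (−1)^{0·1·6}·(-1)^1·(+1)^0 = -1.
v=19: a=19^0·(≡4), b=19^2·(≡17) mod 19; (4|19)=+1, (17|19)=+1; (−1)^{0·2·9}·(+1)^2·(+1)^0 = +1.
v=31: a=31^0·(≡29), b=31^2·(≡14) mod 31; (29|31)=-1, (14|31)=+1; (−1)^{0·2·15}·(-1)^2·(+1)^0 = +1.
v=3: a=3^0·(≡1), b=3^7·(≡1) mod 3; (1|3)=+1, (1|3)=+1; (−1)^{0·7·1}·(+1)^7·(+1)^0 = +1.
|Ram(85, -6630)| = 4, even; anisotropic at {2, 5, 13, 17}.

[2, 5, 13, 17]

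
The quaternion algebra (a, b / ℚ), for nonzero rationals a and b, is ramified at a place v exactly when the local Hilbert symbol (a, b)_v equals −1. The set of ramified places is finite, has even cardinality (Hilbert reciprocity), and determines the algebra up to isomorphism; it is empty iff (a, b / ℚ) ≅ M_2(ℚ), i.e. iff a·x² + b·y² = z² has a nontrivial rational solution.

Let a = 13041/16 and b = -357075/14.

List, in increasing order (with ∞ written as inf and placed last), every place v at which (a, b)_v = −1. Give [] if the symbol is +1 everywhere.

(a, b) ≡ (161, -42) mod (ℚ^×)²; places V = {2, 3, 5, 7, 23, ∞}.
(a,b)_5: α=0, u≡1; β=2, v≡3 (mod 5); (1|5)=+1, (3|5)=-1; sign (−1)^0·+1^2·-1^0 = +1.
(a,b)_23: α=1, u≡11; β=2, v≡6 (mod 23); (11|23)=-1, (6|23)=+1; sign (−1)^0·-1^2·+1^1 = +1.
(a,b)_∞: sgn(161)=+, sgn(-42)=−, so +1.
(a,b)_7: α=1, u≡4; β=-1, v≡1 (mod 7); (4|7)=+1, (1|7)=+1; sign (−1)^1·+1^-1·+1^1 = -1.
(a,b)_2: α=-4, β=-1; u≡1, v≡3 (mod 8); ε(u)ε(v)=0·1, αω(v)=-4·1, βω(u)=-1·0; sum ≡ 0  ⇒  +1.
(a,b)_3: α=4, u≡2; β=3, v≡1 (mod 3); (2|3)=-1, (1|3)=+1; sign (−1)^0·-1^3·+1^4 = -1.
(161, -42 / ℚ) ramifies at {3, 7}: a division algebra.

[3, 7]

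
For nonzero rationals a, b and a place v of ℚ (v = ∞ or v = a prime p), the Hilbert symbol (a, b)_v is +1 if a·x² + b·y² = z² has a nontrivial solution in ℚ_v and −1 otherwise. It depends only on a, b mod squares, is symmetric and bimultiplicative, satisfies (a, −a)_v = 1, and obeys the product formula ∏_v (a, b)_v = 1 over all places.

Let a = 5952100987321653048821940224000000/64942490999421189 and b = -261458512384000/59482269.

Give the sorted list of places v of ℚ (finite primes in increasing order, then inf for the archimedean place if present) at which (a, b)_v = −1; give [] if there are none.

[3, 13, 19, 23]

Mod squares: a ≡ 119301, b ≡ -45885. Check v ∈ {∞, 2, 3, 5, 7, 11, 13, 17, 19, 23, 47}.
v=7: a=7^-7·(≡5), b=7^-1·(≡1) mod 7; (5|7)=-1, (1|7)=+1; (−1)^{-7·-1·3}·(-1)^-1·(+1)^-7 = +1.
v=47: a=47^2·(≡15), b=47^2·(≡7) mod 47; (15|47)=-1, (7|47)=+1; (−1)^{2·2·23}·(-1)^2·(+1)^2 = +1.
v=∞: 119301 > 0 and -45885 < 0  ⇒  (a,b)_∞ = +1.
v=23: a=23^9·(≡3), b=23^3·(≡9) mod 23; (3|23)=+1, (9|23)=+1; (−1)^{9·3·11}·(+1)^3·(+1)^9 = -1.
v=3: a=3^-3·(≡2), b=3^-5·(≡2) mod 3; (2|3)=-1, (2|3)=-1; (−1)^{-3·-5·1}·(-1)^-5·(-1)^-3 = -1.
v=17: a=17^-6·(≡3), b=17^-2·(≡13) mod 17; (3|17)=-1, (13|17)=+1; (−1)^{-6·-2·8}·(-1)^-2·(+1)^-6 = +1.
v=2: v_2(a)=30, v_2(b)=12; units ≡ 5, 3 (mod 8); ε·ε+αω+βω = 0·1+30·1+12·1 ≡ 0  ⇒  (a,b)_2 = +1.
v=13: a=13^1·(≡9), b=13^0·(≡2) mod 13; (9|13)=+1, (2|13)=-1; (−1)^{1·0·6}·(+1)^0·(-1)^1 = -1.
v=11: a=11^-2·(≡8), b=11^-2·(≡8) mod 11; (8|11)=-1, (8|11)=-1; (−1)^{-2·-2·5}·(-1)^-2·(-1)^-2 = +1.
v=19: a=19^3·(≡1), b=19^1·(≡11) mod 19; (1|19)=+1, (11|19)=+1; (−1)^{3·1·9}·(+1)^1·(+1)^3 = -1.
v=5: a=5^6·(≡4), b=5^3·(≡2) mod 5; (4|5)=+1, (2|5)=-1; (−1)^{6·3·2}·(+1)^3·(-1)^6 = +1.
|Ram(119301, -45885)| = 4, even; anisotropic at {3, 13, 19, 23}.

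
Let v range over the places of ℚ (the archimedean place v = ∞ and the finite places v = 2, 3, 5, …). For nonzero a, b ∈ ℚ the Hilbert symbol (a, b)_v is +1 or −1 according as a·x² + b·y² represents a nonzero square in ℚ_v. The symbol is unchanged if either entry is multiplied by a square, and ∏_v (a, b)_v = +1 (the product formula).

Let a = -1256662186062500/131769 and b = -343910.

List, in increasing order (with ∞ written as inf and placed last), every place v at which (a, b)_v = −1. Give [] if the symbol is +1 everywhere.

[5, inf]

Mod squares: a ≡ -17, b ≡ -1190. Check v ∈ {∞, 2, 3, 5, 7, 11, 17}.
v=2: v_2(a)=2, v_2(b)=1; units ≡ 7, 5 (mod 8); ε·ε+αω+βω = 1·0+2·1+1·0 ≡ 0  ⇒  (a,b)_2 = +1.
v=11: a=11^-4·(≡4), b=11^0·(≡5) mod 11; (4|11)=+1, (5|11)=+1; (−1)^{-4·0·5}·(+1)^0·(+1)^-4 = +1.
v=17: a=17^7·(≡8), b=17^3·(≡15) mod 17; (8|17)=+1, (15|17)=+1; (−1)^{7·3·8}·(+1)^3·(+1)^7 = +1.
v=5: a=5^6·(≡3), b=5^1·(≡3) mod 5; (3|5)=-1, (3|5)=-1; (−1)^{6·1·2}·(-1)^1·(-1)^6 = -1.
v=∞: -17 < 0 and -1190 < 0  ⇒  (a,b)_∞ = -1.
v=3: a=3^-2·(≡1), b=3^0·(≡1) mod 3; (1|3)=+1, (1|3)=+1; (−1)^{-2·0·1}·(+1)^0·(+1)^-2 = +1.
v=7: a=7^2·(≡2), b=7^1·(≡3) mod 7; (2|7)=+1, (3|7)=-1; (−1)^{2·1·3}·(+1)^1·(-1)^2 = +1.
|Ram(-17, -1190)| = 2, even; anisotropic at {5, ∞}.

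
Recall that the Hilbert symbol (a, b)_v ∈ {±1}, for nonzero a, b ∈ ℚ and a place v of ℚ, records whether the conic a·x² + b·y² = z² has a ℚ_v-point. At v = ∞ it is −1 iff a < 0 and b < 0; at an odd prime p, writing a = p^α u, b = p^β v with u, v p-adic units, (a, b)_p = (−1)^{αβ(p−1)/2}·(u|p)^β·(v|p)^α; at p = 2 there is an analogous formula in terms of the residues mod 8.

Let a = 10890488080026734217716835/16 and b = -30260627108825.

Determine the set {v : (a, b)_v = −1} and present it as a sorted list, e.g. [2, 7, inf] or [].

(a, b) ≡ (144115, -1457) mod (ℚ^×)²; places V = {2, 3, 5, 19, 23, 31, 37, 41, 47, ∞}.
(a,b)_31: α=2, u≡27; β=1, v≡23 (mod 31); (27|31)=-1, (23|31)=-1; sign (−1)^0·-1^1·-1^2 = -1.
(a,b)_5: α=1, u≡2; β=2, v≡2 (mod 5); (2|5)=-1, (2|5)=-1; sign (−1)^0·-1^2·-1^1 = -1.
(a,b)_41: α=3, u≡13; β=2, v≡3 (mod 41); (13|41)=-1, (3|41)=-1; sign (−1)^0·-1^2·-1^3 = -1.
(a,b)_19: α=3, u≡1; β=2, v≡1 (mod 19); (1|19)=+1, (1|19)=+1; sign (−1)^0·+1^2·+1^3 = +1.
(a,b)_2: α=-4, β=0; u≡3, v≡7 (mod 8); ε(u)ε(v)=1·1, αω(v)=-4·0, βω(u)=0·1; sum ≡ 1  ⇒  -1.
(a,b)_37: α=3, u≡27; β=2, v≡6 (mod 37); (27|37)=+1, (6|37)=-1; sign (−1)^0·+1^2·-1^3 = -1.
(a,b)_3: α=4, u≡1; β=0, v≡1 (mod 3); (1|3)=+1, (1|3)=+1; sign (−1)^0·+1^0·+1^4 = +1.
(a,b)_∞: sgn(144115)=+, sgn(-1457)=−, so +1.
(a,b)_47: α=2, u≡40; β=1, v≡25 (mod 47); (40|47)=-1, (25|47)=+1; sign (−1)^0·-1^1·+1^2 = -1.
(a,b)_23: α=2, u≡19; β=0, v≡20 (mod 23); (19|23)=-1, (20|23)=-1; sign (−1)^0·-1^0·-1^2 = +1.
Ram(144115, -1457) = {2, 5, 31, 37, 41, 47}; no ℚ_2-point on the conic.

[2, 5, 31, 37, 41, 47]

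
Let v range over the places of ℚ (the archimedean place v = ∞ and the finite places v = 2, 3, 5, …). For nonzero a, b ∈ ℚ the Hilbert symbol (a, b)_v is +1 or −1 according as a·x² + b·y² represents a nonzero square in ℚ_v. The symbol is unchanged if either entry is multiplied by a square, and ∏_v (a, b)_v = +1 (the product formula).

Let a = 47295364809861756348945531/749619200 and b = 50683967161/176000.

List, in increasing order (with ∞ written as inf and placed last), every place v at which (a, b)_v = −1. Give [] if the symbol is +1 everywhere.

[3, 5]

(a, b) ≡ (102, 110) mod (ℚ^×)²; places V = {2, 3, 5, 11, 17, 19, 41, ∞}.
(a,b)_3: α=1, u≡1; β=0, v≡2 (mod 3); (1|3)=+1, (2|3)=-1; sign (−1)^0·+1^0·-1^1 = -1.
(a,b)_5: α=-2, u≡2; β=-3, v≡2 (mod 5); (2|5)=-1, (2|5)=-1; sign (−1)^0·-1^-3·-1^-2 = -1.
(a,b)_2: α=-11, β=-7; u≡3, v≡7 (mod 8); ε(u)ε(v)=1·1, αω(v)=-11·0, βω(u)=-7·1; sum ≡ 0  ⇒  +1.
(a,b)_17: α=9, u≡3; β=4, v≡8 (mod 17); (3|17)=-1, (8|17)=+1; sign (−1)^0·-1^4·+1^9 = +1.
(a,b)_19: α=6, u≡17; β=2, v≡10 (mod 19); (17|19)=+1, (10|19)=-1; sign (−1)^0·+1^2·-1^6 = +1.
(a,b)_∞: sgn(102)=+, sgn(110)=+, so +1.
(a,b)_11: α=-4, u≡1; β=-1, v≡6 (mod 11); (1|11)=+1, (6|11)=-1; sign (−1)^0·+1^-1·-1^-4 = +1.
(a,b)_41: α=4, u≡16; β=2, v≡34 (mod 41); (16|41)=+1, (34|41)=-1; sign (−1)^0·+1^2·-1^4 = +1.
(102, 110 / ℚ) ramifies at {3, 5}: a division algebra.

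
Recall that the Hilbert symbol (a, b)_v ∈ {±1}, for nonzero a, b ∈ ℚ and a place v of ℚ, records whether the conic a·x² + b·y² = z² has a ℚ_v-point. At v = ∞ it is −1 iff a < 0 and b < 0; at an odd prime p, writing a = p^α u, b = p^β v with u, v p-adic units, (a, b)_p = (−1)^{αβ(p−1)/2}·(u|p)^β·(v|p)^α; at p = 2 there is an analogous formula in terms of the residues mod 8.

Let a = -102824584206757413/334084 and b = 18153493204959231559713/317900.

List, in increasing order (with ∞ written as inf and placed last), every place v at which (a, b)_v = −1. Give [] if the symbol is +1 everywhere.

Mod squares: a ≡ -15560853, b ≡ 1148147. Check v ∈ {∞, 2, 3, 5, 7, 11, 13, 17, 19, 31, 37, 41, 53}.
v=2: v_2(a)=-2, v_2(b)=-2; units ≡ 3, 3 (mod 8); ε·ε+αω+βω = 1·1+-2·1+-2·1 ≡ 1  ⇒  (a,b)_2 = -1.
v=17: a=17^-4·(≡7), b=17^-2·(≡4) mod 17; (7|17)=-1, (4|17)=+1; (−1)^{-4·-2·8}·(-1)^-2·(+1)^-4 = +1.
v=7: a=7^1·(≡1), b=7^3·(≡4) mod 7; (1|7)=+1, (4|7)=+1; (−1)^{1·3·3}·(+1)^3·(+1)^1 = -1.
v=13: a=13^6·(≡12), b=13^3·(≡3) mod 13; (12|13)=+1, (3|13)=+1; (−1)^{6·3·6}·(+1)^3·(+1)^6 = +1.
v=11: a=11^1·(≡7), b=11^-1·(≡3) mod 11; (7|11)=-1, (3|11)=+1; (−1)^{1·-1·5}·(-1)^-1·(+1)^1 = +1.
v=53: a=53^1·(≡50), b=53^2·(≡2) mod 53; (50|53)=-1, (2|53)=-1; (−1)^{1·2·26}·(-1)^2·(-1)^1 = -1.
v=31: a=31^1·(≡4), b=31^1·(≡12) mod 31; (4|31)=+1, (12|31)=-1; (−1)^{1·1·15}·(+1)^1·(-1)^1 = +1.
v=3: a=3^1·(≡1), b=3^2·(≡2) mod 3; (1|3)=+1, (2|3)=-1; (−1)^{1·2·1}·(+1)^2·(-1)^1 = -1.
v=41: a=41^1·(≡8), b=41^2·(≡13) mod 41; (8|41)=+1, (13|41)=-1; (−1)^{1·2·20}·(+1)^2·(-1)^1 = -1.
v=19: a=19^0·(≡3), b=19^2·(≡15) mod 19; (3|19)=-1, (15|19)=-1; (−1)^{0·2·9}·(-1)^2·(-1)^0 = +1.
v=∞: -15560853 < 0 and 1148147 > 0  ⇒  (a,b)_∞ = +1.
v=5: a=5^0·(≡3), b=5^-2·(≡3) mod 5; (3|5)=-1, (3|5)=-1; (−1)^{0·-2·2}·(-1)^-2·(-1)^0 = +1.
v=37: a=37^2·(≡15), b=37^3·(≡1) mod 37; (15|37)=-1, (1|37)=+1; (−1)^{2·3·18}·(-1)^3·(+1)^2 = -1.
Ram(-15560853, 1148147) = {2, 3, 7, 37, 41, 53}; no ℚ_2-point on the conic.

[2, 3, 7, 37, 41, 53]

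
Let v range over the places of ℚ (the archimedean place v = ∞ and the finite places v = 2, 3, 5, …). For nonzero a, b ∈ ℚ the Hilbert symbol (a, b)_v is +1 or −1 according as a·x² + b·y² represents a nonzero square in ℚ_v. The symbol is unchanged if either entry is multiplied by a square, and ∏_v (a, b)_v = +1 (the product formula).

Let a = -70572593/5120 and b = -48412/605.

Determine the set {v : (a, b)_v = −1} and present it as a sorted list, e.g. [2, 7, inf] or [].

[13, 17, 19, inf]

Mod squares: a ≡ -146965, b ≡ -1235. Check v ∈ {∞, 2, 5, 7, 11, 13, 17, 19}.
v=5: a=5^-1·(≡3), b=5^-1·(≡3) mod 5; (3|5)=-1, (3|5)=-1; (−1)^{-1·-1·2}·(-1)^-1·(-1)^-1 = +1.
v=∞: -146965 < 0 and -1235 < 0  ⇒  (a,b)_∞ = -1.
v=11: a=11^0·(≡6), b=11^-2·(≡2) mod 11; (6|11)=-1, (2|11)=-1; (−1)^{0·-2·5}·(-1)^-2·(-1)^0 = +1.
v=7: a=7^5·(≡5), b=7^2·(≡2) mod 7; (5|7)=-1, (2|7)=+1; (−1)^{5·2·3}·(-1)^2·(+1)^5 = +1.
v=19: a=19^1·(≡17), b=19^1·(≡7) mod 19; (17|19)=+1, (7|19)=+1; (−1)^{1·1·9}·(+1)^1·(+1)^1 = -1.
v=13: a=13^1·(≡2), b=13^1·(≡1) mod 13; (2|13)=-1, (1|13)=+1; (−1)^{1·1·6}·(-1)^1·(+1)^1 = -1.
v=17: a=17^1·(≡1), b=17^0·(≡14) mod 17; (1|17)=+1, (14|17)=-1; (−1)^{1·0·8}·(+1)^0·(-1)^1 = -1.
v=2: v_2(a)=-10, v_2(b)=2; units ≡ 3, 5 (mod 8); ε·ε+αω+βω = 1·0+-10·1+2·1 ≡ 0  ⇒  (a,b)_2 = +1.
Ram(-146965, -1235) = {13, 17, 19, ∞}; no ℚ_13-point on the conic.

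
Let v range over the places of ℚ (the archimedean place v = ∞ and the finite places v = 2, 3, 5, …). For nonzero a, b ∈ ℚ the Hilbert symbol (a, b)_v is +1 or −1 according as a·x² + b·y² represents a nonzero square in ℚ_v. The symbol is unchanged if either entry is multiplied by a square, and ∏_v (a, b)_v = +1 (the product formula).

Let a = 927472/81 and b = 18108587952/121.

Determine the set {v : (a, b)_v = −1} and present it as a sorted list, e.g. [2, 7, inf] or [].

(a, b) ≡ (7, 4403) mod (ℚ^×)²; places V = {2, 3, 7, 11, 13, 17, 37, ∞}.
(a,b)_2: α=4, β=4; u≡7, v≡3 (mod 8); ε(u)ε(v)=1·1, αω(v)=4·1, βω(u)=4·0; sum ≡ 1  ⇒  -1.
(a,b)_7: α=3, u≡4; β=1, v≡5 (mod 7); (4|7)=+1, (5|7)=-1; sign (−1)^1·+1^1·-1^3 = +1.
(a,b)_37: α=0, u≡36; β=1, v≡17 (mod 37); (36|37)=+1, (17|37)=-1; sign (−1)^0·+1^1·-1^0 = +1.
(a,b)_3: α=-4, u≡1; β=2, v≡2 (mod 3); (1|3)=+1, (2|3)=-1; sign (−1)^0·+1^2·-1^-4 = +1.
(a,b)_17: α=0, u≡12; β=1, v≡16 (mod 17); (12|17)=-1, (16|17)=+1; sign (−1)^0·-1^1·+1^0 = -1.
(a,b)_∞: sgn(7)=+, sgn(4403)=+, so +1.
(a,b)_11: α=0, u≡10; β=-2, v≡4 (mod 11); (10|11)=-1, (4|11)=+1; sign (−1)^0·-1^-2·+1^0 = +1.
(a,b)_13: α=2, u≡5; β=4, v≡12 (mod 13); (5|13)=-1, (12|13)=+1; sign (−1)^0·-1^4·+1^2 = +1.
|Ram(7, 4403)| = 2, even; anisotropic at {2, 17}.

[2, 17]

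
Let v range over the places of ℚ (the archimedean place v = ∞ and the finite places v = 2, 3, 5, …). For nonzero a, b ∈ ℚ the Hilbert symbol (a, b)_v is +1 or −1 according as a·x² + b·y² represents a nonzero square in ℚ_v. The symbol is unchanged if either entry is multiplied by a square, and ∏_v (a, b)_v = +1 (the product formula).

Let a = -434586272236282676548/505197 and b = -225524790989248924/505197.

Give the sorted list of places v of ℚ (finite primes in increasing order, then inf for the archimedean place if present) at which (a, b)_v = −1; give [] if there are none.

[7, inf]

Mod squares: a ≡ -3387461, b ≡ -3883187. Check v ∈ {∞, 2, 3, 7, 11, 17, 29, 37, 41, 47}.
v=47: a=47^2·(≡4), b=47^1·(≡15) mod 47; (4|47)=+1, (15|47)=-1; (−1)^{2·1·23}·(+1)^1·(-1)^2 = +1.
v=41: a=41^5·(≡6), b=41^4·(≡1) mod 41; (6|41)=-1, (1|41)=+1; (−1)^{5·4·20}·(-1)^4·(+1)^5 = +1.
v=11: a=11^-1·(≡3), b=11^-1·(≡7) mod 11; (3|11)=+1, (7|11)=-1; (−1)^{-1·-1·5}·(+1)^-1·(-1)^-1 = +1.
v=29: a=29^1·(≡26), b=29^1·(≡2) mod 29; (26|29)=-1, (2|29)=-1; (−1)^{1·1·14}·(-1)^1·(-1)^1 = +1.
v=3: a=3^-8·(≡1), b=3^-8·(≡1) mod 3; (1|3)=+1, (1|3)=+1; (−1)^{-8·-8·1}·(+1)^-8·(+1)^-8 = +1.
v=37: a=37^3·(≡5), b=37^3·(≡14) mod 37; (5|37)=-1, (14|37)=-1; (−1)^{3·3·18}·(-1)^3·(-1)^3 = +1.
v=17: a=17^2·(≡14), b=17^2·(≡8) mod 17; (14|17)=-1, (8|17)=+1; (−1)^{2·2·8}·(-1)^2·(+1)^2 = +1.
v=∞: -3387461 < 0 and -3883187 < 0  ⇒  (a,b)_∞ = -1.
v=7: a=7^-1·(≡4), b=7^-1·(≡2) mod 7; (4|7)=+1, (2|7)=+1; (−1)^{-1·-1·3}·(+1)^-1·(+1)^-1 = -1.
v=2: v_2(a)=2, v_2(b)=2; units ≡ 3, 5 (mod 8); ε·ε+αω+βω = 1·0+2·1+2·1 ≡ 0  ⇒  (a,b)_2 = +1.
Ram(-3387461, -3883187) = {7, ∞}; no ℚ_7-point on the conic.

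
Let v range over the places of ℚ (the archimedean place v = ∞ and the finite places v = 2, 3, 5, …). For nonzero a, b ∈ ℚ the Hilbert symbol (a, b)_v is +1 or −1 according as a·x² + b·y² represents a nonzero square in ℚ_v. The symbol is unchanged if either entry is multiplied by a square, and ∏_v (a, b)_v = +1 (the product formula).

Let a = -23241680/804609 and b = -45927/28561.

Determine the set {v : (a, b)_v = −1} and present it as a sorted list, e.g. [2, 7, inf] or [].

[5, inf]

(a, b) ≡ (-5, -7) mod (ℚ^×)²; places V = {2, 3, 5, 7, 11, 13, 23, ∞}.
(a,b)_23: α=-2, u≡9; β=0, v≡13 (mod 23); (9|23)=+1, (13|23)=+1; sign (−1)^0·+1^0·+1^-2 = +1.
(a,b)_7: α=4, u≡1; β=1, v≡5 (mod 7); (1|7)=+1, (5|7)=-1; sign (−1)^0·+1^1·-1^4 = +1.
(a,b)_2: α=4, β=0; u≡3, v≡1 (mod 8); ε(u)ε(v)=1·0, αω(v)=4·0, βω(u)=0·1; sum ≡ 0  ⇒  +1.
(a,b)_11: α=2, u≡8; β=0, v≡4 (mod 11); (8|11)=-1, (4|11)=+1; sign (−1)^0·-1^0·+1^2 = +1.
(a,b)_3: α=-2, u≡1; β=8, v≡2 (mod 3); (1|3)=+1, (2|3)=-1; sign (−1)^0·+1^8·-1^-2 = +1.
(a,b)_5: α=1, u≡1; β=0, v≡3 (mod 5); (1|5)=+1, (3|5)=-1; sign (−1)^0·+1^0·-1^1 = -1.
(a,b)_∞: sgn(-5)=−, sgn(-7)=−, so -1.
(a,b)_13: α=-2, u≡2; β=-4, v≡2 (mod 13); (2|13)=-1, (2|13)=-1; sign (−1)^0·-1^-4·-1^-2 = +1.
Ram(-5, -7) = {5, ∞}; no ℚ_5-point on the conic.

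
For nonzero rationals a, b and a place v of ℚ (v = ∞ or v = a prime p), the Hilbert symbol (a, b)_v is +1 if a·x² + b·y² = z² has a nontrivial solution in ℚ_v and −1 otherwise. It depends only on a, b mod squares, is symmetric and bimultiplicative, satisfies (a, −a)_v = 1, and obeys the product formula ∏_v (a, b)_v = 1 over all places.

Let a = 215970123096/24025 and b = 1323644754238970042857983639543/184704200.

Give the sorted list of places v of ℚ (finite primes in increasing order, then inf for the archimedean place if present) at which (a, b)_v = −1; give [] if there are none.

Mod squares: a ≡ 2306486, b ≡ 294814. Check v ∈ {∞, 2, 3, 5, 7, 13, 17, 19, 23, 29, 31, 37}.
v=7: a=7^1·(≡4), b=7^2·(≡1) mod 7; (4|7)=+1, (1|7)=+1; (−1)^{1·2·3}·(+1)^2·(+1)^1 = +1.
v=13: a=13^1·(≡6), b=13^3·(≡5) mod 13; (6|13)=-1, (5|13)=-1; (−1)^{1·3·6}·(-1)^3·(-1)^1 = +1.
v=2: v_2(a)=3, v_2(b)=-3; units ≡ 3, 7 (mod 8); ε·ε+αω+βω = 1·1+3·0+-3·1 ≡ 0  ⇒  (a,b)_2 = +1.
v=37: a=37^0·(≡6), b=37^2·(≡18) mod 37; (6|37)=-1, (18|37)=-1; (−1)^{0·2·18}·(-1)^2·(-1)^0 = +1.
v=3: a=3^4·(≡2), b=3^10·(≡1) mod 3; (2|3)=-1, (1|3)=+1; (−1)^{4·10·1}·(-1)^10·(+1)^4 = +1.
v=23: a=23^1·(≡4), b=23^3·(≡15) mod 23; (4|23)=+1, (15|23)=-1; (−1)^{1·3·11}·(+1)^3·(-1)^1 = +1.
v=31: a=31^-2·(≡29), b=31^-4·(≡20) mod 31; (29|31)=-1, (20|31)=+1; (−1)^{-2·-4·15}·(-1)^-4·(+1)^-2 = +1.
v=∞: 2306486 > 0 and 294814 > 0  ⇒  (a,b)_∞ = +1.
v=19: a=19^1·(≡14), b=19^2·(≡14) mod 19; (14|19)=-1, (14|19)=-1; (−1)^{1·2·9}·(-1)^2·(-1)^1 = -1.
v=17: a=17^2·(≡7), b=17^5·(≡15) mod 17; (7|17)=-1, (15|17)=+1; (−1)^{2·5·8}·(-1)^5·(+1)^2 = -1.
v=29: a=29^1·(≡5), b=29^3·(≡28) mod 29; (5|29)=+1, (28|29)=+1; (−1)^{1·3·14}·(+1)^3·(+1)^1 = +1.
v=5: a=5^-2·(≡1), b=5^-2·(≡1) mod 5; (1|5)=+1, (1|5)=+1; (−1)^{-2·-2·2}·(+1)^-2·(+1)^-2 = +1.
(2306486, 294814 / ℚ) ramifies at {17, 19}: a division algebra.

[17, 19]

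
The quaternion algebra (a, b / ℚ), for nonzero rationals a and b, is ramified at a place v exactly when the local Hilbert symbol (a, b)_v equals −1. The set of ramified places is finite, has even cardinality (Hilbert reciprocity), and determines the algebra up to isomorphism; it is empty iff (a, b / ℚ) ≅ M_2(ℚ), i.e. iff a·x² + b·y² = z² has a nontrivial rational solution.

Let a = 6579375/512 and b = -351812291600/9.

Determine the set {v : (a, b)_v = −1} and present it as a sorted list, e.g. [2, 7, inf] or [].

(a, b) ≡ (174, -7268849) mod (ℚ^×)²; places V = {2, 3, 5, 7, 11, 19, 29, 31, 41, 43, ∞}.
(a,b)_31: α=0, u≡25; β=1, v≡5 (mod 31); (25|31)=+1, (5|31)=+1; sign (−1)^0·+1^1·+1^0 = +1.
(a,b)_7: α=0, u≡5; β=1, v≡1 (mod 7); (5|7)=-1, (1|7)=+1; sign (−1)^0·-1^1·+1^0 = -1.
(a,b)_3: α=1, u≡1; β=-2, v≡1 (mod 3); (1|3)=+1, (1|3)=+1; sign (−1)^0·+1^-2·+1^1 = +1.
(a,b)_29: α=1, u≡5; β=0, v≡16 (mod 29); (5|29)=+1, (16|29)=+1; sign (−1)^0·+1^0·+1^1 = +1.
(a,b)_41: α=0, u≡36; β=1, v≡39 (mod 41); (36|41)=+1, (39|41)=+1; sign (−1)^0·+1^1·+1^0 = +1.
(a,b)_43: α=0, u≡3; β=1, v≡20 (mod 43); (3|43)=-1, (20|43)=-1; sign (−1)^0·-1^1·-1^0 = -1.
(a,b)_2: α=-9, β=4; u≡7, v≡7 (mod 8); ε(u)ε(v)=1·1, αω(v)=-9·0, βω(u)=4·0; sum ≡ 1  ⇒  -1.
(a,b)_∞: sgn(174)=+, sgn(-7268849)=−, so +1.
(a,b)_11: α=2, u≡4; β=2, v≡10 (mod 11); (4|11)=+1, (10|11)=-1; sign (−1)^0·+1^2·-1^2 = +1.
(a,b)_5: α=4, u≡1; β=2, v≡4 (mod 5); (1|5)=+1, (4|5)=+1; sign (−1)^0·+1^2·+1^4 = +1.
(a,b)_19: α=0, u≡2; β=1, v≡8 (mod 19); (2|19)=-1, (8|19)=-1; sign (−1)^0·-1^1·-1^0 = -1.
Ram(174, -7268849) = {2, 7, 19, 43}; no ℚ_2-point on the conic.

[2, 7, 19, 43]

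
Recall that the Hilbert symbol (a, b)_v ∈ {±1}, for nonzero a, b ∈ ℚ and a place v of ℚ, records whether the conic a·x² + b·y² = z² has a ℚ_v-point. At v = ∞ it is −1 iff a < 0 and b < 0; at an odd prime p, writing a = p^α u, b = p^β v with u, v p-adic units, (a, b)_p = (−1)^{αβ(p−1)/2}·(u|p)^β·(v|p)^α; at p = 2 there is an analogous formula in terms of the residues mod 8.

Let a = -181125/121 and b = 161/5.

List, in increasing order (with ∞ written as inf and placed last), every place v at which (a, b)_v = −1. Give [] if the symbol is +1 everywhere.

[]

Mod squares: a ≡ -805, b ≡ 805. Check v ∈ {∞, 2, 3, 5, 7, 11, 23}.
v=23: a=23^1·(≡10), b=23^1·(≡6) mod 23; (10|23)=-1, (6|23)=+1; (−1)^{1·1·11}·(-1)^1·(+1)^1 = +1.
v=3: a=3^2·(≡2), b=3^0·(≡1) mod 3; (2|3)=-1, (1|3)=+1; (−1)^{2·0·1}·(-1)^0·(+1)^2 = +1.
v=∞: -805 < 0 and 805 > 0  ⇒  (a,b)_∞ = +1.
v=7: a=7^1·(≡2), b=7^1·(≡6) mod 7; (2|7)=+1, (6|7)=-1; (−1)^{1·1·3}·(+1)^1·(-1)^1 = +1.
v=11: a=11^-2·(≡1), b=11^0·(≡8) mod 11; (1|11)=+1, (8|11)=-1; (−1)^{-2·0·5}·(+1)^0·(-1)^-2 = +1.
v=5: a=5^3·(≡1), b=5^-1·(≡1) mod 5; (1|5)=+1, (1|5)=+1; (−1)^{3·-1·2}·(+1)^-1·(+1)^3 = +1.
v=2: v_2(a)=0, v_2(b)=0; units ≡ 3, 5 (mod 8); ε·ε+αω+βω = 1·0+0·1+0·1 ≡ 0  ⇒  (a,b)_2 = +1.
Ram(a, b) = ∅: the form -805·x² + 805·y² − z² is isotropic over every ℚ_v, so by Hasse–Minkowski it is isotropic over ℚ.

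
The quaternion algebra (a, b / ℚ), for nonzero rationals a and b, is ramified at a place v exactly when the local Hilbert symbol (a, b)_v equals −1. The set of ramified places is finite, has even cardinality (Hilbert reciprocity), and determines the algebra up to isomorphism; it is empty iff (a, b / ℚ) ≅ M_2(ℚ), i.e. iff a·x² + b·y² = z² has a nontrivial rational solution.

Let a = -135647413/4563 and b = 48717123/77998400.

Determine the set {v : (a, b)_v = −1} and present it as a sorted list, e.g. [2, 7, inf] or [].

[29, 43]

(a, b) ≡ (-3999, 170607) mod (ℚ^×)²; places V = {2, 3, 5, 7, 11, 13, 29, 31, 37, 41, 43, 53, ∞}.
(a,b)_3: α=-3, u≡2; β=1, v≡1 (mod 3); (2|3)=-1, (1|3)=+1; sign (−1)^1·-1^1·+1^-3 = +1.
(a,b)_11: α=2, u≡5; β=0, v≡10 (mod 11); (5|11)=+1, (10|11)=-1; sign (−1)^0·+1^0·-1^2 = +1.
(a,b)_37: α=0, u≡33; β=1, v≡8 (mod 37); (33|37)=+1, (8|37)=-1; sign (−1)^0·+1^1·-1^0 = +1.
(a,b)_29: α=2, u≡15; β=-1, v≡7 (mod 29); (15|29)=-1, (7|29)=+1; sign (−1)^0·-1^-1·+1^2 = -1.
(a,b)_5: α=0, u≡4; β=-2, v≡3 (mod 5); (4|5)=+1, (3|5)=-1; sign (−1)^0·+1^-2·-1^0 = +1.
(a,b)_43: α=1, u≡38; β=0, v≡12 (mod 43); (38|43)=+1, (12|43)=-1; sign (−1)^0·+1^0·-1^1 = -1.
(a,b)_53: α=0, u≡9; β=1, v≡50 (mod 53); (9|53)=+1, (50|53)=-1; sign (−1)^0·+1^1·-1^0 = +1.
(a,b)_2: α=0, β=-6; u≡1, v≡7 (mod 8); ε(u)ε(v)=0·1, αω(v)=0·0, βω(u)=-6·0; sum ≡ 0  ⇒  +1.
(a,b)_13: α=-2, u≡8; β=2, v≡8 (mod 13); (8|13)=-1, (8|13)=-1; sign (−1)^0·-1^2·-1^-2 = +1.
(a,b)_7: α=0, u≡6; β=2, v≡6 (mod 7); (6|7)=-1, (6|7)=-1; sign (−1)^0·-1^2·-1^0 = +1.
(a,b)_41: α=0, u≡12; β=-2, v≡29 (mod 41); (12|41)=-1, (29|41)=-1; sign (−1)^0·-1^-2·-1^0 = +1.
(a,b)_31: α=1, u≡24; β=0, v≡5 (mod 31); (24|31)=-1, (5|31)=+1; sign (−1)^0·-1^0·+1^1 = +1.
(a,b)_∞: sgn(-3999)=−, sgn(170607)=+, so +1.
(-3999, 170607 / ℚ) ramifies at {29, 43}: a division algebra.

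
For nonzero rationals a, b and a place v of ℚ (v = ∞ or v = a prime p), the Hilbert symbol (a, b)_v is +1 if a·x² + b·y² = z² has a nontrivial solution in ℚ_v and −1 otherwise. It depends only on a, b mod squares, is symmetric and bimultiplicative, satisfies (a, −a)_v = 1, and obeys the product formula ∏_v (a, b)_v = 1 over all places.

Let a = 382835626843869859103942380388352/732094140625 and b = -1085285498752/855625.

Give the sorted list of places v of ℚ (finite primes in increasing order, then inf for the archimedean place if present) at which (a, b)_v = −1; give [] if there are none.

(a, b) ≡ (131138, -8398) mod (ℚ^×)²; places V = {2, 3, 5, 7, 11, 13, 17, 19, 29, 31, 37, ∞}.
(a,b)_2: α=15, β=7; u≡1, v≡1 (mod 8); ε(u)ε(v)=0·0, αω(v)=15·0, βω(u)=7·0; sum ≡ 0  ⇒  +1.
(a,b)_19: α=3, u≡5; β=1, v≡14 (mod 19); (5|19)=+1, (14|19)=-1; sign (−1)^1·+1^1·-1^3 = +1.
(a,b)_31: α=4, u≡16; β=0, v≡6 (mod 31); (16|31)=+1, (6|31)=-1; sign (−1)^0·+1^0·-1^4 = +1.
(a,b)_37: α=-4, u≡25; β=-2, v≡26 (mod 37); (25|37)=+1, (26|37)=+1; sign (−1)^0·+1^-2·+1^-4 = +1.
(a,b)_5: α=-8, u≡2; β=-4, v≡2 (mod 5); (2|5)=-1, (2|5)=-1; sign (−1)^0·-1^-4·-1^-8 = +1.
(a,b)_∞: sgn(131138)=+, sgn(-8398)=−, so +1.
(a,b)_13: α=0, u≡5; β=1, v≡10 (mod 13); (5|13)=-1, (10|13)=+1; sign (−1)^0·-1^1·+1^0 = -1.
(a,b)_29: α=5, u≡14; β=2, v≡10 (mod 29); (14|29)=-1, (10|29)=-1; sign (−1)^0·-1^2·-1^5 = -1.
(a,b)_11: α=2, u≡2; β=0, v≡7 (mod 11); (2|11)=-1, (7|11)=-1; sign (−1)^0·-1^0·-1^2 = +1.
(a,b)_3: α=2, u≡2; β=0, v≡2 (mod 3); (2|3)=-1, (2|3)=-1; sign (−1)^0·-1^0·-1^2 = +1.
(a,b)_7: α=5, u≡2; β=4, v≡2 (mod 7); (2|7)=+1, (2|7)=+1; sign (−1)^0·+1^4·+1^5 = +1.
(a,b)_17: α=3, u≡4; β=1, v≡4 (mod 17); (4|17)=+1, (4|17)=+1; sign (−1)^0·+1^1·+1^3 = +1.
|Ram(131138, -8398)| = 2, even; anisotropic at {13, 29}.

[13, 29]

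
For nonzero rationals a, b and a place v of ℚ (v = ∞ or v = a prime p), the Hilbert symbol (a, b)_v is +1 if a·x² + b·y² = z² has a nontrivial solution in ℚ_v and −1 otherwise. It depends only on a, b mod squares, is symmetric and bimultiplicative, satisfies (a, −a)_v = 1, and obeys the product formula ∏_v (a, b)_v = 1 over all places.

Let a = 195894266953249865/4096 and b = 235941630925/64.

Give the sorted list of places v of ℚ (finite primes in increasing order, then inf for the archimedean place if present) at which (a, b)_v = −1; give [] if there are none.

Mod squares: a ≡ 556985, b ≡ 3157. Check v ∈ {∞, 2, 5, 7, 11, 13, 19, 41}.
v=11: a=11^1·(≡8), b=11^1·(≡5) mod 11; (8|11)=-1, (5|11)=+1; (−1)^{1·1·5}·(-1)^1·(+1)^1 = +1.
v=13: a=13^3·(≡1), b=13^2·(≡8) mod 13; (1|13)=+1, (8|13)=-1; (−1)^{3·2·6}·(+1)^2·(-1)^3 = -1.
v=∞: 556985 > 0 and 3157 > 0  ⇒  (a,b)_∞ = +1.
v=7: a=7^8·(≡1), b=7^3·(≡6) mod 7; (1|7)=+1, (6|7)=-1; (−1)^{8·3·3}·(+1)^3·(-1)^8 = +1.
v=19: a=19^3·(≡4), b=19^2·(≡14) mod 19; (4|19)=+1, (14|19)=-1; (−1)^{3·2·9}·(+1)^2·(-1)^3 = -1.
v=2: v_2(a)=-12, v_2(b)=-6; units ≡ 1, 5 (mod 8); ε·ε+αω+βω = 0·0+-12·1+-6·0 ≡ 0  ⇒  (a,b)_2 = +1.
v=41: a=41^1·(≡14), b=41^1·(≡10) mod 41; (14|41)=-1, (10|41)=+1; (−1)^{1·1·20}·(-1)^1·(+1)^1 = -1.
v=5: a=5^1·(≡3), b=5^2·(≡3) mod 5; (3|5)=-1, (3|5)=-1; (−1)^{1·2·2}·(-1)^2·(-1)^1 = -1.
Ram(556985, 3157) = {5, 13, 19, 41}; no ℚ_5-point on the conic.

[5, 13, 19, 41]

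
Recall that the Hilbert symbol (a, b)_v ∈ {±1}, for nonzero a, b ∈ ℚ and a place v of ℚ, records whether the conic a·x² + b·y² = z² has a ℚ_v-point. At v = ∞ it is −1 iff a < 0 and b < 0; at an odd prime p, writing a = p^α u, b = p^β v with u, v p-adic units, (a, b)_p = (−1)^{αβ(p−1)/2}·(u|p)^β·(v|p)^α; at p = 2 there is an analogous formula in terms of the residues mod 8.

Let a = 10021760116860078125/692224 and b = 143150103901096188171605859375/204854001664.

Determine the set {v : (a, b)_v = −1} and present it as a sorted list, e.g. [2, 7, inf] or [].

[7, 19, 23, 29]

Mod squares: a ≡ 33005, b ≡ 3637151. Check v ∈ {∞, 2, 3, 5, 7, 11, 13, 17, 19, 23, 29, 41}.
v=5: a=5^7·(≡1), b=5^8·(≡4) mod 5; (1|5)=+1, (4|5)=+1; (−1)^{7·8·2}·(+1)^8·(+1)^7 = +1.
v=7: a=7^1·(≡2), b=7^1·(≡1) mod 7; (2|7)=+1, (1|7)=+1; (−1)^{1·1·3}·(+1)^1·(+1)^1 = -1.
v=29: a=29^2·(≡2), b=29^3·(≡6) mod 29; (2|29)=-1, (6|29)=+1; (−1)^{2·3·14}·(-1)^3·(+1)^2 = -1.
v=19: a=19^2·(≡15), b=19^3·(≡16) mod 19; (15|19)=-1, (16|19)=+1; (−1)^{2·3·9}·(-1)^3·(+1)^2 = -1.
v=41: a=41^1·(≡27), b=41^1·(≡3) mod 41; (27|41)=-1, (3|41)=-1; (−1)^{1·1·20}·(-1)^1·(-1)^1 = +1.
v=11: a=11^2·(≡5), b=11^4·(≡4) mod 11; (5|11)=+1, (4|11)=+1; (−1)^{2·4·5}·(+1)^4·(+1)^2 = +1.
v=17: a=17^0·(≡8), b=17^-2·(≡2) mod 17; (8|17)=+1, (2|17)=+1; (−1)^{0·-2·8}·(+1)^-2·(+1)^0 = +1.
v=13: a=13^-2·(≡6), b=13^-2·(≡7) mod 13; (6|13)=-1, (7|13)=-1; (−1)^{-2·-2·6}·(-1)^-2·(-1)^-2 = +1.
v=2: v_2(a)=-12, v_2(b)=-22; units ≡ 5, 7 (mod 8); ε·ε+αω+βω = 0·1+-12·0+-22·1 ≡ 0  ⇒  (a,b)_2 = +1.
v=∞: 33005 > 0 and 3637151 > 0  ⇒  (a,b)_∞ = +1.
v=3: a=3^0·(≡2), b=3^4·(≡2) mod 3; (2|3)=-1, (2|3)=-1; (−1)^{0·4·1}·(-1)^4·(-1)^0 = +1.
v=23: a=23^3·(≡4), b=23^5·(≡12) mod 23; (4|23)=+1, (12|23)=+1; (−1)^{3·5·11}·(+1)^5·(+1)^3 = -1.
Ram(33005, 3637151) = {7, 19, 23, 29}; no ℚ_7-point on the conic.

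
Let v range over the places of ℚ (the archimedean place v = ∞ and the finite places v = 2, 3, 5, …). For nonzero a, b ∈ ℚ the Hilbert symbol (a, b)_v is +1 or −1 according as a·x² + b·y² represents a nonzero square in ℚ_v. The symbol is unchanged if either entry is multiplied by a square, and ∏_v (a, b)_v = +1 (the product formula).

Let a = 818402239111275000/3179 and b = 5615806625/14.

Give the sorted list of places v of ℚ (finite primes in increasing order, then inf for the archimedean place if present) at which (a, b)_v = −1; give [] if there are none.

[2, 7, 11, 13]

(a, b) ≡ (10010, 910) mod (ℚ^×)²; places V = {2, 3, 5, 7, 11, 13, 17, ∞}.
(a,b)_2: α=3, β=-1; u≡5, v≡7 (mod 8); ε(u)ε(v)=0·1, αω(v)=3·0, βω(u)=-1·1; sum ≡ 1  ⇒  -1.
(a,b)_11: α=-1, u≡2; β=2, v≡6 (mod 11); (2|11)=-1, (6|11)=-1; sign (−1)^0·-1^2·-1^-1 = -1.
(a,b)_5: α=5, u≡2; β=3, v≡2 (mod 5); (2|5)=-1, (2|5)=-1; sign (−1)^0·-1^3·-1^5 = +1.
(a,b)_3: α=2, u≡2; β=0, v≡1 (mod 3); (2|3)=-1, (1|3)=+1; sign (−1)^0·-1^0·+1^2 = +1.
(a,b)_13: α=9, u≡12; β=5, v≡6 (mod 13); (12|13)=+1, (6|13)=-1; sign (−1)^0·+1^5·-1^9 = -1.
(a,b)_17: α=-2, u≡10; β=0, v≡16 (mod 17); (10|17)=-1, (16|17)=+1; sign (−1)^0·-1^0·+1^-2 = +1.
(a,b)_∞: sgn(10010)=+, sgn(910)=+, so +1.
(a,b)_7: α=3, u≡1; β=-1, v≡1 (mod 7); (1|7)=+1, (1|7)=+1; sign (−1)^1·+1^-1·+1^3 = -1.
|Ram(10010, 910)| = 4, even; anisotropic at {2, 7, 11, 13}.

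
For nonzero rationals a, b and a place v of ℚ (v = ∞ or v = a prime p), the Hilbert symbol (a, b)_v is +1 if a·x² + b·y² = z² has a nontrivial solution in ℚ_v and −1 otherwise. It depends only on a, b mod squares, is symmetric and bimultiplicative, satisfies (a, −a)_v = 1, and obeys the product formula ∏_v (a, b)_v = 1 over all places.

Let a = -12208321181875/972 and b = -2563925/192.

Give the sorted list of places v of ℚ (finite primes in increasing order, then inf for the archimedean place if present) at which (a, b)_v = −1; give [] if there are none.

[7, inf]

(a, b) ≡ (-273, -6279) mod (ℚ^×)²; places V = {2, 3, 5, 7, 13, 23, ∞}.
(a,b)_5: α=4, u≡2; β=2, v≡4 (mod 5); (2|5)=-1, (4|5)=+1; sign (−1)^0·-1^2·+1^4 = +1.
(a,b)_∞: sgn(-273)=−, sgn(-6279)=−, so -1.
(a,b)_13: α=3, u≡7; β=1, v≡5 (mod 13); (7|13)=-1, (5|13)=-1; sign (−1)^0·-1^1·-1^3 = +1.
(a,b)_2: α=-2, β=-6; u≡7, v≡1 (mod 8); ε(u)ε(v)=1·0, αω(v)=-2·0, βω(u)=-6·0; sum ≡ 0  ⇒  +1.
(a,b)_7: α=5, u≡6; β=3, v≡5 (mod 7); (6|7)=-1, (5|7)=-1; sign (−1)^1·-1^3·-1^5 = -1.
(a,b)_23: α=2, u≡2; β=1, v≡18 (mod 23); (2|23)=+1, (18|23)=+1; sign (−1)^0·+1^1·+1^2 = +1.
(a,b)_3: α=-5, u≡2; β=-1, v≡1 (mod 3); (2|3)=-1, (1|3)=+1; sign (−1)^1·-1^-1·+1^-5 = +1.
Ram(-273, -6279) = {7, ∞}; no ℚ_7-point on the conic.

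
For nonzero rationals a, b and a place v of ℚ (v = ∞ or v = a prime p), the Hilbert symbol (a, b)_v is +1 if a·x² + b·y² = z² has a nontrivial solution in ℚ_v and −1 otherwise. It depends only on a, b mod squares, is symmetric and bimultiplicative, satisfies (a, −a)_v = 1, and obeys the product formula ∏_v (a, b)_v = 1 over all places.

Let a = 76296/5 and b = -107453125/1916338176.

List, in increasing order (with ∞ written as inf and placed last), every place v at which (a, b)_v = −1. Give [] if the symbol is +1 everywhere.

(a, b) ≡ (330, -13) mod (ℚ^×)²; places V = {2, 3, 5, 11, 13, 17, 19, 23, ∞}.
(a,b)_13: α=0, u≡5; β=1, v≡4 (mod 13); (5|13)=-1, (4|13)=+1; sign (−1)^0·-1^1·+1^0 = -1.
(a,b)_2: α=3, β=-16; u≡5, v≡3 (mod 8); ε(u)ε(v)=0·1, αω(v)=3·1, βω(u)=-16·1; sum ≡ 1  ⇒  -1.
(a,b)_11: α=1, u≡10; β=0, v≡9 (mod 11); (10|11)=-1, (9|11)=+1; sign (−1)^0·-1^0·+1^1 = +1.
(a,b)_3: α=1, u≡2; β=-4, v≡2 (mod 3); (2|3)=-1, (2|3)=-1; sign (−1)^0·-1^-4·-1^1 = -1.
(a,b)_∞: sgn(330)=+, sgn(-13)=−, so +1.
(a,b)_23: α=0, u≡1; β=2, v≡19 (mod 23); (1|23)=+1, (19|23)=-1; sign (−1)^0·+1^2·-1^0 = +1.
(a,b)_17: α=2, u≡12; β=0, v≡16 (mod 17); (12|17)=-1, (16|17)=+1; sign (−1)^0·-1^0·+1^2 = +1.
(a,b)_5: α=-1, u≡1; β=6, v≡3 (mod 5); (1|5)=+1, (3|5)=-1; sign (−1)^0·+1^6·-1^-1 = -1.
(a,b)_19: α=0, u≡6; β=-2, v≡17 (mod 19); (6|19)=+1, (17|19)=+1; sign (−1)^0·+1^-2·+1^0 = +1.
|Ram(330, -13)| = 4, even; anisotropic at {2, 3, 5, 13}.

[2, 3, 5, 13]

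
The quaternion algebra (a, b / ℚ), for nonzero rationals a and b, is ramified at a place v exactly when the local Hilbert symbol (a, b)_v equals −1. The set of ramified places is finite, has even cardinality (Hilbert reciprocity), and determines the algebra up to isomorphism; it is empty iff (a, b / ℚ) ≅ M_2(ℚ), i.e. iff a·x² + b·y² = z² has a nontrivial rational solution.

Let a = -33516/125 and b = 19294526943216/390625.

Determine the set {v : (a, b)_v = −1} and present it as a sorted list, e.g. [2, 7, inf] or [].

[19, 43]

(a, b) ≡ (-95, 1591) mod (ℚ^×)²; places V = {2, 3, 5, 7, 19, 23, 37, 43, ∞}.
(a,b)_∞: sgn(-95)=−, sgn(1591)=+, so +1.
(a,b)_37: α=0, u≡11; β=1, v≡17 (mod 37); (11|37)=+1, (17|37)=-1; sign (−1)^0·+1^1·-1^0 = +1.
(a,b)_2: α=2, β=4; u≡1, v≡7 (mod 8); ε(u)ε(v)=0·1, αω(v)=2·0, βω(u)=4·0; sum ≡ 0  ⇒  +1.
(a,b)_5: α=-3, u≡4; β=-8, v≡1 (mod 5); (4|5)=+1, (1|5)=+1; sign (−1)^0·+1^-8·+1^-3 = +1.
(a,b)_43: α=0, u≡37; β=1, v≡26 (mod 43); (37|43)=-1, (26|43)=-1; sign (−1)^0·-1^1·-1^0 = -1.
(a,b)_3: α=2, u≡1; β=4, v≡1 (mod 3); (1|3)=+1, (1|3)=+1; sign (−1)^0·+1^4·+1^2 = +1.
(a,b)_23: α=0, u≡11; β=2, v≡4 (mod 23); (11|23)=-1, (4|23)=+1; sign (−1)^0·-1^2·+1^0 = +1.
(a,b)_19: α=1, u≡2; β=2, v≡13 (mod 19); (2|19)=-1, (13|19)=-1; sign (−1)^0·-1^2·-1^1 = -1.
(a,b)_7: α=2, u≡5; β=2, v≡1 (mod 7); (5|7)=-1, (1|7)=+1; sign (−1)^0·-1^2·+1^2 = +1.
|Ram(-95, 1591)| = 2, even; anisotropic at {19, 43}.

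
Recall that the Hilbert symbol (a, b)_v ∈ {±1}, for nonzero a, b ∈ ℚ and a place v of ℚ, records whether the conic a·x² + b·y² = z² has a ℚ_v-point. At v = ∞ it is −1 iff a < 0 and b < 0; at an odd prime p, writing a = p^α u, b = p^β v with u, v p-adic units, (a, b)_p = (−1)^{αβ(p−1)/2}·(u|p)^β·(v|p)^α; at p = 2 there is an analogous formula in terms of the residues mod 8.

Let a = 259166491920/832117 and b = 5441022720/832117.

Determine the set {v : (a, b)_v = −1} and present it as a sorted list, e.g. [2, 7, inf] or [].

[13, 19]

(a, b) ≡ (146965, 7735) mod (ℚ^×)²; places V = {2, 3, 5, 7, 11, 13, 17, 19, 23, ∞}.
(a,b)_∞: sgn(146965)=+, sgn(7735)=+, so +1.
(a,b)_7: α=3, u≡1; β=3, v≡3 (mod 7); (1|7)=+1, (3|7)=-1; sign (−1)^1·+1^3·-1^3 = +1.
(a,b)_19: α=3, u≡3; β=0, v≡14 (mod 19); (3|19)=-1, (14|19)=-1; sign (−1)^0·-1^0·-1^3 = -1.
(a,b)_2: α=4, β=8; u≡5, v≡7 (mod 8); ε(u)ε(v)=0·1, αω(v)=4·0, βω(u)=8·1; sum ≡ 0  ⇒  +1.
(a,b)_17: α=1, u≡4; β=1, v≡4 (mod 17); (4|17)=+1, (4|17)=+1; sign (−1)^0·+1^1·+1^1 = +1.
(a,b)_13: α=-1, u≡5; β=-1, v≡12 (mod 13); (5|13)=-1, (12|13)=+1; sign (−1)^0·-1^-1·+1^-1 = -1.
(a,b)_11: α=-2, u≡3; β=-2, v≡6 (mod 11); (3|11)=+1, (6|11)=-1; sign (−1)^0·+1^-2·-1^-2 = +1.
(a,b)_5: α=1, u≡2; β=1, v≡2 (mod 5); (2|5)=-1, (2|5)=-1; sign (−1)^0·-1^1·-1^1 = +1.
(a,b)_3: α=4, u≡1; β=6, v≡1 (mod 3); (1|3)=+1, (1|3)=+1; sign (−1)^0·+1^6·+1^4 = +1.
(a,b)_23: α=-2, u≡6; β=-2, v≡21 (mod 23); (6|23)=+1, (21|23)=-1; sign (−1)^0·+1^-2·-1^-2 = +1.
|Ram(146965, 7735)| = 2, even; anisotropic at {13, 19}.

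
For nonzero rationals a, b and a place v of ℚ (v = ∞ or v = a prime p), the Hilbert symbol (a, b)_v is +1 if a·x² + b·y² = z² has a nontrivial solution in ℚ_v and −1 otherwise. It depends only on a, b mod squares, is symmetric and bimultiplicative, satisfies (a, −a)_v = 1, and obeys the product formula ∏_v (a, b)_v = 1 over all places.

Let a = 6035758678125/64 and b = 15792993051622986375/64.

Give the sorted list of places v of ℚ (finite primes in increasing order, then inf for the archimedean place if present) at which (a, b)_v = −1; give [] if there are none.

[5, 11]

(a, b) ≡ (85, 53295) mod (ℚ^×)²; places V = {2, 3, 5, 11, 17, 19, ∞}.
(a,b)_∞: sgn(85)=+, sgn(53295)=+, so +1.
(a,b)_2: α=-6, β=-6; u≡5, v≡7 (mod 8); ε(u)ε(v)=0·1, αω(v)=-6·0, βω(u)=-6·1; sum ≡ 0  ⇒  +1.
(a,b)_3: α=2, u≡1; β=3, v≡2 (mod 3); (1|3)=+1, (2|3)=-1; sign (−1)^0·+1^3·-1^2 = +1.
(a,b)_19: α=2, u≡17; β=5, v≡13 (mod 19); (17|19)=+1, (13|19)=-1; sign (−1)^0·+1^5·-1^2 = +1.
(a,b)_5: α=5, u≡3; β=3, v≡4 (mod 5); (3|5)=-1, (4|5)=+1; sign (−1)^0·-1^3·+1^5 = -1.
(a,b)_11: α=2, u≡8; β=3, v≡1 (mod 11); (8|11)=-1, (1|11)=+1; sign (−1)^0·-1^3·+1^2 = -1.
(a,b)_17: α=3, u≡3; β=5, v≡14 (mod 17); (3|17)=-1, (14|17)=-1; sign (−1)^0·-1^5·-1^3 = +1.
Ram(85, 53295) = {5, 11}; no ℚ_5-point on the conic.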